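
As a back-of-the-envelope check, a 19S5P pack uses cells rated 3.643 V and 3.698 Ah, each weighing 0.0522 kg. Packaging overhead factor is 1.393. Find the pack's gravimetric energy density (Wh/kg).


Step 1: V_pack = 19 * 3.643 = 69.217 V
Step 2: C_pack = 5 * 3.698 = 18.49 Ah
Step 3: E_pack = V_pack * C_pack = 69.217 * 18.49 = 1279.8 Wh
Step 4: m_pack = 19 * 5 * 0.0522 * 1.393 = 6.9079 kg
Step 5: ED = E_pack / m_pack = 1279.8 / 6.9079 = 185.3 Wh/kg

185.3 Wh/kg


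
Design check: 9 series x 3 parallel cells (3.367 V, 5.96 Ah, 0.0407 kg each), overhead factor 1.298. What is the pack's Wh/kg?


Step 1: V_pack = 9 * 3.367 = 30.303 V
Step 2: C_pack = 3 * 5.96 = 17.88 Ah
Step 3: E_pack = V_pack * C_pack = 30.303 * 17.88 = 541.82 Wh
Step 4: m_pack = 9 * 3 * 0.0407 * 1.298 = 1.4264 kg
Step 5: ED = E_pack / m_pack = 541.82 / 1.4264 = 379.9 Wh/kg

379.9 Wh/kg


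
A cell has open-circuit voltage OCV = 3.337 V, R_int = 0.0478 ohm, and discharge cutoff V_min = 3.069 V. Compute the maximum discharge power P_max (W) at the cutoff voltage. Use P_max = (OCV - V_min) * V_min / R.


P_max = (OCV - V_min) * V_min / R = (3.337 - 3.069) * 3.069 / 0.0478 = 0.268 * 3.069 / 0.0478 = 17.21 W

17.21 W


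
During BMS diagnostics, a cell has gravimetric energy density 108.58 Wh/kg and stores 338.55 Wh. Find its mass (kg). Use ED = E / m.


m = E / ED = 338.55 / 108.58 = 3.118 kg

3.118 kg


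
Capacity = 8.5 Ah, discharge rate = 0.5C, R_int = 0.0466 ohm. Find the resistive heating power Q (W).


Step 1: I = C_rate * capacity = 0.5 * 8.5 = 4.25 A
Step 2: Q = I^2 * R = 4.25^2 * 0.0466 = 18.063 * 0.0466 = 0.8417 W

0.8417 W


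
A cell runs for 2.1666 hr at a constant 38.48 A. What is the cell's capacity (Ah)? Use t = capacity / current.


C = I * t = 38.48 * 2.1666 = 83.37 Ah

83.37 Ah


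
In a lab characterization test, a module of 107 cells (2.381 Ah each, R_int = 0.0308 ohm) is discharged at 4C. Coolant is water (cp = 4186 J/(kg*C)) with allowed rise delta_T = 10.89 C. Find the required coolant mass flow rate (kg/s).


Step 1: I = 4 * 2.381 = 9.524 A
Step 2: Q_cell = I^2 * R = 9.524^2 * 0.0308 = 2.7938 W
Step 3: Q_total = 107 * 2.7938 = 298.94 W
Step 4: m_dot = Q_total / (cp * dT) = 298.94 / (4186 * 10.89) = 0.006558 kg/s

0.006558 kg/s


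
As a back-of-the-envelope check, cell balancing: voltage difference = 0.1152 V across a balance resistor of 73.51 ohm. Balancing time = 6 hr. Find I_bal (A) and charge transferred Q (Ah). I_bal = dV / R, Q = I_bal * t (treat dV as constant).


I_bal = dV / R = 0.1152 / 73.51 = 0.0015671 A
Q = I_bal * t = 0.0015671 * 6 = 0.009403 Ah

I=0.0015671 A, Q=0.009403 Ah


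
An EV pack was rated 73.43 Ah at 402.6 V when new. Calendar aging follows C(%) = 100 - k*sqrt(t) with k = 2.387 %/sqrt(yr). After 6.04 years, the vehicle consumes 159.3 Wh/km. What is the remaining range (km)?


Step 1: capacity retention = 100 - 2.387 * sqrt(6.04) = 100 - 2.387 * 2.4576 = 94.134%
Step 2: C_now = 73.43 * 94.134/100 = 69.123 Ah
Step 3: E_pack = V * C_now = 402.6 * 69.123 = 27829 Wh
Step 4: range = E_pack / consumption = 27829 / 159.3 = 174.7 km

174.7 km


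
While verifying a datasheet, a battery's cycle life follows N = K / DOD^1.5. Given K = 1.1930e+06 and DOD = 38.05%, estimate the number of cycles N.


Step 1: DOD^1.5 = 38.05^1.5 = 234.71
Step 2: N = 1.1930e+06 / 234.71 = 5083 cycles

5083 cycles


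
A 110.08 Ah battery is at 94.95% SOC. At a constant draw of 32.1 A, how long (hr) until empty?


Step 1: remaining = SOC/100 * C_total = 94.95/100 * 110.08 = 104.52 Ah
Step 2: t = remaining / I = 104.52 / 32.1 = 3.256 hr

3.256 hr


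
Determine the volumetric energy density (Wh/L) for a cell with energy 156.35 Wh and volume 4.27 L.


Volumetric ED = 156.35 Wh / 4.27 L = 36.62 Wh/L

36.62 Wh/L


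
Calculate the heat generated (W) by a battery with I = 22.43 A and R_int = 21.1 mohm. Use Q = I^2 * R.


Convert: R = 21.1 mohm = 0.0211 ohm
I^2 = 503.1
Q = 503.1 * 0.0211 = 10.62 W

10.62 W


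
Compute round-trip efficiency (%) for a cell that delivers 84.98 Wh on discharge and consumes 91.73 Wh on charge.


Round-trip efficiency = 84.98/91.73 * 100% = 92.64%

92.64%


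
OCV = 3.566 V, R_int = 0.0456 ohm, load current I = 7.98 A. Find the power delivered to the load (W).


Step 1: V_terminal = OCV - I*R = 3.566 - 7.98 * 0.0456 = 3.2021 V
Step 2: P_out = V_terminal * I = 3.2021 * 7.98 = 25.55 W

25.55 W


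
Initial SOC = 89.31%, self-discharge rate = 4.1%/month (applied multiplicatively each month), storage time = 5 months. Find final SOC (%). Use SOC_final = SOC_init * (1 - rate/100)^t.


Monthly retention factor = 1 - 4.1/100 = 0.959
Over 5 months: factor^5 = 0.81113
SOC_final = 89.31 * 0.81113 = 72.44%

72.44%


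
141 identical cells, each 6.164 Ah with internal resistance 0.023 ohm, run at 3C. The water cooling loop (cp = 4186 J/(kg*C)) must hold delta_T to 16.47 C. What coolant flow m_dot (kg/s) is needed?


Step 1: I = 3 * 6.164 = 18.492 A
Step 2: Q_cell = I^2 * R = 18.492^2 * 0.023 = 7.8649 W
Step 3: Q_total = 141 * 7.8649 = 1109 W
Step 4: m_dot = Q_total / (cp * dT) = 1109 / (4186 * 16.47) = 0.01609 kg/s

0.01609 kg/s


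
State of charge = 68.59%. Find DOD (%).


DOD = 100 - SOC = 100 - 68.59 = 31.41%

31.41%


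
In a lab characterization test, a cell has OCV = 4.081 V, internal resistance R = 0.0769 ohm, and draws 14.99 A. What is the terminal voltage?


IR drop = 14.99 * 0.0769 = 1.1527 V
V = 4.081 - 1.1527 = 2.928 V

2.928 V


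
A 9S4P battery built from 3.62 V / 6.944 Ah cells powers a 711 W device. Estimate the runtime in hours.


Step 1: E_pack = Ns * V_cell * Np * C_cell = 9 * 3.62 * 4 * 6.944 = 904.94 Wh
Step 2: t = E_pack / P = 904.94 / 711 = 1.273 hr

1.273 hr


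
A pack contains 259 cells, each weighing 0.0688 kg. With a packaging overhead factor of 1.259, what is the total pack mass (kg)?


Cell mass sum = 259 * 0.0688 = 17.819 kg
With overhead 1.259: m_pack = 17.819 * 1.259 = 22.43 kg

22.43 kg


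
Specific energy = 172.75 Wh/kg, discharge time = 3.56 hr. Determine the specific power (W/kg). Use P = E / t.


P_specific = E / t = 172.75 / 3.56 = 48.53 W/kg

48.53 W/kg


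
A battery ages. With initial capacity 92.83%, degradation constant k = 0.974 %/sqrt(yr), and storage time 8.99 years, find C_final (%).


sqrt(t) = sqrt(8.99) = 2.9983
C_final = 92.83 - 0.974 * 2.9983 = 89.91%

89.91%


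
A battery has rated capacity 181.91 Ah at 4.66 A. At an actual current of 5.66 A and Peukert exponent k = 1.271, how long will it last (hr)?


t_rated = C / I_rated = 181.91 / 4.66 = 39.036 hr
(I_rated/I)^k = (0.82332)^1.271 = 0.78107
t = t_rated * (I_rated/I)^k = 39.036 * 0.78107 = 30.49 hr

30.49 hr


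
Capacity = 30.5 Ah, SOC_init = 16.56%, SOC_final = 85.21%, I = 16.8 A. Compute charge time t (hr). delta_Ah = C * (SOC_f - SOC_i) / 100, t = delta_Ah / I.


delta_Ah = 30.5 * (85.21 - 16.56) / 100 = 20.938 Ah
t = delta_Ah / I = 20.938 / 16.8 = 1.246 hr

1.246 hr


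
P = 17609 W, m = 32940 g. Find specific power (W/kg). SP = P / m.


Convert: m = 32940 g = 32.94 kg
SP = P / m = 17609 / 32.94 = 534.6 W/kg

534.6 W/kg


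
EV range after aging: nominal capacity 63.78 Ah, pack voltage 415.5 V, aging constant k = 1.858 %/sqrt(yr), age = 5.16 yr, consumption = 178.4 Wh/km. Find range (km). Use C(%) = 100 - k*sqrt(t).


Step 1: capacity retention = 100 - 1.858 * sqrt(5.16) = 100 - 1.858 * 2.2716 = 95.779%
Step 2: C_now = 63.78 * 95.779/100 = 61.088 Ah
Step 3: E_pack = V * C_now = 415.5 * 61.088 = 25382 Wh
Step 4: range = E_pack / consumption = 25382 / 178.4 = 142.3 km

142.3 km


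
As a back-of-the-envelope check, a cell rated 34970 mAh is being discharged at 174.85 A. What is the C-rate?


Convert: capacity = 34970 mAh = 34.97 Ah
Rearranging: C_rate = 174.85 / 34.97 = 5C

5C


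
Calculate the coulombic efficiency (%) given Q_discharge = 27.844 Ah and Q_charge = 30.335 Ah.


Coulombic efficiency = 27.844/30.335 * 100% = 91.79%

91.79%


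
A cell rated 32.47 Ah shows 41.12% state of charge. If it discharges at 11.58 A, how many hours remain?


Step 1: remaining = SOC/100 * C_total = 41.12/100 * 32.47 = 13.352 Ah
Step 2: t = remaining / I = 13.352 / 11.58 = 1.153 hr

1.153 hr


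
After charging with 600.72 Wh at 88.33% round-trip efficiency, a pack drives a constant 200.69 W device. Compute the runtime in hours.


Step 1: E_discharge = eta/100 * E_charge = 88.33/100 * 600.72 = 530.62 Wh
Step 2: t = E_discharge / P = 530.62 / 200.69 = 2.644 hr

2.644 hr


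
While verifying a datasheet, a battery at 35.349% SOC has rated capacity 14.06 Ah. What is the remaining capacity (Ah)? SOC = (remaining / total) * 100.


remaining = SOC / 100 * total = 35.349 / 100 * 14.06 = 4.970 Ah

4.970 Ah


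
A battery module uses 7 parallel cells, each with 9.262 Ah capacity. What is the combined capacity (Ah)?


Parallel capacities add: 7 * 9.262 Ah = 64.834 Ah

64.834 Ah


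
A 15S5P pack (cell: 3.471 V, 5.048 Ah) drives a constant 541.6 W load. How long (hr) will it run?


Step 1: E_pack = Ns * V_cell * Np * C_cell = 15 * 3.471 * 5 * 5.048 = 1314.1 Wh
Step 2: t = E_pack / P = 1314.1 / 541.6 = 2.426 hr

2.426 hr


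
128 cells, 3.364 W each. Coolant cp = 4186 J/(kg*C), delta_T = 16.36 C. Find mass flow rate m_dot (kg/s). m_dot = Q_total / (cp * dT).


Q_total = 128 * 3.364 = 430.59 W
m_dot = Q_total / (cp * dT) = 430.59 / (4186 * 16.36) = 0.006288 kg/s

0.006288 kg/s


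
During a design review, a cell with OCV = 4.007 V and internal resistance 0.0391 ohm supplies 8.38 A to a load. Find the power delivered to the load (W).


Step 1: V_terminal = OCV - I*R = 4.007 - 8.38 * 0.0391 = 3.6793 V
Step 2: P_out = V_terminal * I = 3.6793 * 8.38 = 30.83 W

30.83 W


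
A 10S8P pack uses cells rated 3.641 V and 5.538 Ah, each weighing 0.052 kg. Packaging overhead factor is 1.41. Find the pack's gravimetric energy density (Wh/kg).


Step 1: V_pack = 10 * 3.641 = 36.41 V
Step 2: C_pack = 8 * 5.538 = 44.304 Ah
Step 3: E_pack = V_pack * C_pack = 36.41 * 44.304 = 1613.1 Wh
Step 4: m_pack = 10 * 8 * 0.052 * 1.41 = 5.8656 kg
Step 5: ED = E_pack / m_pack = 1613.1 / 5.8656 = 275.0 Wh/kg

275.0 Wh/kg


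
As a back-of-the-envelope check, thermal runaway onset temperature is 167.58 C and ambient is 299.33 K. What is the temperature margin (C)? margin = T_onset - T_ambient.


Convert: T_ambient = 299.33 K = 26.18 C
margin = 167.58 - 26.18 = 141.4 C

141.4 C


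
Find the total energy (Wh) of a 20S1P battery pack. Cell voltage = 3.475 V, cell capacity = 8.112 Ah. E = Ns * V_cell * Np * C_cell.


E = Ns * Vcell * Np * Ccell = 20 * 3.475 * 1 * 8.112 = 563.8 Wh

563.8 Wh


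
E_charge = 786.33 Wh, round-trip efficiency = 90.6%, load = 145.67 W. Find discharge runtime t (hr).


Step 1: E_discharge = eta/100 * E_charge = 90.6/100 * 786.33 = 712.41 Wh
Step 2: t = E_discharge / P = 712.41 / 145.67 = 4.891 hr

4.891 hr


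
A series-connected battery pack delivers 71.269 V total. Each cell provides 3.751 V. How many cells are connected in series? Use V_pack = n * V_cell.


n = V_pack / V_cell = 71.269 / 3.751 = 19

19


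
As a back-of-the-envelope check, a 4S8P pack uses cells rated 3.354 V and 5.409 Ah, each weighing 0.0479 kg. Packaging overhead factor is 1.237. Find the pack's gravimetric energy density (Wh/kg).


Step 1: V_pack = 4 * 3.354 = 13.416 V
Step 2: C_pack = 8 * 5.409 = 43.272 Ah
Step 3: E_pack = V_pack * C_pack = 13.416 * 43.272 = 580.54 Wh
Step 4: m_pack = 4 * 8 * 0.0479 * 1.237 = 1.8961 kg
Step 5: ED = E_pack / m_pack = 580.54 / 1.8961 = 306.2 Wh/kg

306.2 Wh/kg


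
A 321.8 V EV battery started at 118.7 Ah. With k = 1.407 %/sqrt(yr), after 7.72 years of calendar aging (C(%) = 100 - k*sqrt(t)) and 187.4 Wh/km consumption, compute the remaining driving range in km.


Step 1: capacity retention = 100 - 1.407 * sqrt(7.72) = 100 - 1.407 * 2.7785 = 96.091%
Step 2: C_now = 118.7 * 96.091/100 = 114.06 Ah
Step 3: E_pack = V * C_now = 321.8 * 114.06 = 36705 Wh
Step 4: range = E_pack / consumption = 36705 / 187.4 = 195.9 km

195.9 km


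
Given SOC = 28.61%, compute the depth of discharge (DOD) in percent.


DOD = 100 - SOC = 100 - 28.61 = 71.39%

71.39%


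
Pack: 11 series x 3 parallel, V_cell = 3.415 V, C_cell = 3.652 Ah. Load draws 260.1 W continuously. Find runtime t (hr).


Step 1: E_pack = Ns * V_cell * Np * C_cell = 11 * 3.415 * 3 * 3.652 = 411.56 Wh
Step 2: t = E_pack / P = 411.56 / 260.1 = 1.582 hr

1.582 hr


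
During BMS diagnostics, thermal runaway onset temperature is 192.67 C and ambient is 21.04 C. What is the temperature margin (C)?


Safety margin = 192.67 C - 21.04 C = 171.63 C

171.63 C


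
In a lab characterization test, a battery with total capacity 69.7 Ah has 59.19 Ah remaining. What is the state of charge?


SOC% = 59.19 / 69.7 * 100 = 84.92%

84.92%


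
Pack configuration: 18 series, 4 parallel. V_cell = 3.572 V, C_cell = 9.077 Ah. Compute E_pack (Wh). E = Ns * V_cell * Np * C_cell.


V_pack = 18 * 3.572 = 64.296 V
C_pack = 4 * 9.077 = 36.308 Ah
E = V_pack * C_pack = 64.296 * 36.308 = 2334 Wh

2334 Wh


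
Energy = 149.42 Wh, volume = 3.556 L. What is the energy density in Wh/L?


Volumetric ED = 149.42 Wh / 3.556 L = 42.02 Wh/L

42.02 Wh/L


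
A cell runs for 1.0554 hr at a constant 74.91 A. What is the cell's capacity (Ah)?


C = I * t = 74.91 * 1.0554 = 79.06 Ah

79.06 Ah


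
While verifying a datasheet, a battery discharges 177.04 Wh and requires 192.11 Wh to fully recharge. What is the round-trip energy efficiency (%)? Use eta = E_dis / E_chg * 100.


Round-trip efficiency = 177.04/192.11 * 100% = 92.16%

92.16%


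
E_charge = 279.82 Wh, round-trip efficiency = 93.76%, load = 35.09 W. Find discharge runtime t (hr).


Step 1: E_discharge = eta/100 * E_charge = 93.76/100 * 279.82 = 262.36 Wh
Step 2: t = E_discharge / P = 262.36 / 35.09 = 7.477 hr

7.477 hr


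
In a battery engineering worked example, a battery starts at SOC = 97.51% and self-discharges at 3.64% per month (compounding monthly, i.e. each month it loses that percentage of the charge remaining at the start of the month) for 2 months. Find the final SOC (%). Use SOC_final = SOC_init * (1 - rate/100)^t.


decay = (1 - 3.64/100)^2 = 0.92852
SOC_final = 97.51 * 0.92852 = 90.54%

90.54%


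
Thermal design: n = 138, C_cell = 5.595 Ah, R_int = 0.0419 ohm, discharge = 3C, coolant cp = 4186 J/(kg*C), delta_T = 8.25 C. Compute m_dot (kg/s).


Step 1: I = 3 * 5.595 = 16.785 A
Step 2: Q_cell = I^2 * R = 16.785^2 * 0.0419 = 11.805 W
Step 3: Q_total = 138 * 11.805 = 1629.1 W
Step 4: m_dot = Q_total / (cp * dT) = 1629.1 / (4186 * 8.25) = 0.04717 kg/s

0.04717 kg/s


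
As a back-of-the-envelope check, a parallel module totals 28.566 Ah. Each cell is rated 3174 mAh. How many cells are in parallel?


Convert: C_cell = 3174 mAh = 3.174 Ah
n = C_total / C_cell = 28.566 / 3.174 = 9

9


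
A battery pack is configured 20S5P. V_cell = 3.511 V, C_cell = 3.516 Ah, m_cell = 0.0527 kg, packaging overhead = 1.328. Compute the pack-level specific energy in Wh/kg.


Step 1: V_pack = 20 * 3.511 = 70.22 V
Step 2: C_pack = 5 * 3.516 = 17.58 Ah
Step 3: E_pack = V_pack * C_pack = 70.22 * 17.58 = 1234.5 Wh
Step 4: m_pack = 20 * 5 * 0.0527 * 1.328 = 6.9986 kg
Step 5: ED = E_pack / m_pack = 1234.5 / 6.9986 = 176.4 Wh/kg

176.4 Wh/kg


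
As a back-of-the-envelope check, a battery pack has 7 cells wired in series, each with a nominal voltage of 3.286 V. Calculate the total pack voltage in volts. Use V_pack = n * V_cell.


Series voltages add: 7 * 3.286 V = 23.002 V

23.002 V


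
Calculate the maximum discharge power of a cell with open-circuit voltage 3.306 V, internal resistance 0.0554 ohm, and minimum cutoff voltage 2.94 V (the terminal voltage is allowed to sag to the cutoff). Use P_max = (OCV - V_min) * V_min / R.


P_max = (OCV - V_min) * V_min / R = (3.306 - 2.94) * 2.94 / 0.0554 = 0.366 * 2.94 / 0.0554 = 19.42 W

19.42 W


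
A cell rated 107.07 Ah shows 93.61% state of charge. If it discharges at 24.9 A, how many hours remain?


Step 1: remaining = SOC/100 * C_total = 93.61/100 * 107.07 = 100.23 Ah
Step 2: t = remaining / I = 100.23 / 24.9 = 4.025 hr

4.025 hr


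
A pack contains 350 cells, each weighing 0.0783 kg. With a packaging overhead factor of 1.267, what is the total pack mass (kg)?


m_pack = n * m_cell * overhead = 350 * 0.0783 * 1.267 = 34.72 kg

34.72 kg


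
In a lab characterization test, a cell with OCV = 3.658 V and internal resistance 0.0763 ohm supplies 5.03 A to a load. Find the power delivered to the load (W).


Step 1: V_terminal = OCV - I*R = 3.658 - 5.03 * 0.0763 = 3.2742 V
Step 2: P_out = V_terminal * I = 3.2742 * 5.03 = 16.47 W

16.47 W


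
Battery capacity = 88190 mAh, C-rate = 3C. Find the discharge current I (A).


Convert: capacity = 88190 mAh = 88.19 Ah
At 3C: I = 3 * 88.19 Ah = 264.57 A

264.57 A


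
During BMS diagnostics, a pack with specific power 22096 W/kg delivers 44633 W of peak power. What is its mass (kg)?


m = P / SP = 44633 / 22096 = 2.020 kg

2.020 kg


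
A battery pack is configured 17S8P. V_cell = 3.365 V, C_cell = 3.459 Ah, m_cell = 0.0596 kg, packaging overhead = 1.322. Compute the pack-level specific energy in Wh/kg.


Step 1: V_pack = 17 * 3.365 = 57.205 V
Step 2: C_pack = 8 * 3.459 = 27.672 Ah
Step 3: E_pack = V_pack * C_pack = 57.205 * 27.672 = 1583 Wh
Step 4: m_pack = 17 * 8 * 0.0596 * 1.322 = 10.716 kg
Step 5: ED = E_pack / m_pack = 1583 / 10.716 = 147.7 Wh/kg

147.7 Wh/kg


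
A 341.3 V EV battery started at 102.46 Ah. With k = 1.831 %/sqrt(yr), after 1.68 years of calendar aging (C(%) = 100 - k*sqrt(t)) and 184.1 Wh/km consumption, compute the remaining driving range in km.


Step 1: capacity retention = 100 - 1.831 * sqrt(1.68) = 100 - 1.831 * 1.2961 = 97.627%
Step 2: C_now = 102.46 * 97.627/100 = 100.03 Ah
Step 3: E_pack = V * C_now = 341.3 * 100.03 = 34140 Wh
Step 4: range = E_pack / consumption = 34140 / 184.1 = 185.4 km

185.4 km


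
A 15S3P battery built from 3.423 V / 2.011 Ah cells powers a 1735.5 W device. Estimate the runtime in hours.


Step 1: E_pack = Ns * V_cell * Np * C_cell = 15 * 3.423 * 3 * 2.011 = 309.76 Wh
Step 2: t = E_pack / P = 309.76 / 1735.5 = 0.1785 hr

0.1785 hr


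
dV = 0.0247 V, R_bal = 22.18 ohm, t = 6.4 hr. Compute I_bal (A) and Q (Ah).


I_bal = dV / R = 0.0247 / 22.18 = 0.0011136 A
Q = I_bal * t = 0.0011136 * 6.4 = 0.007127 Ah

I=0.0011136 A, Q=0.007127 Ah


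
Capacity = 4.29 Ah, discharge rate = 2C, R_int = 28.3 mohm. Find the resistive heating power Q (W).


Convert: R = 28.3 mohm = 0.0283 ohm
Step 1: I = C_rate * capacity = 2 * 4.29 = 8.58 A
Step 2: Q = I^2 * R = 8.58^2 * 0.0283 = 73.616 * 0.0283 = 2.083 W

2.083 W


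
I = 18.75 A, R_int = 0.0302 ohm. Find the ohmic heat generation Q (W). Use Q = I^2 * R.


I^2 = 351.56
Q = 351.56 * 0.0302 = 10.62 W

10.62 W


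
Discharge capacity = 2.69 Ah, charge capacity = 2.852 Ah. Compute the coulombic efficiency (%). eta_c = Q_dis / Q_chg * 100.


eta_c = Q_dis / Q_chg * 100 = 2.69 / 2.852 * 100 = 94.32%

94.32%


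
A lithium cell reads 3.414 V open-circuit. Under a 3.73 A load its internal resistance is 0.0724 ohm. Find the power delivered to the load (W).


Step 1: V_terminal = OCV - I*R = 3.414 - 3.73 * 0.0724 = 3.1439 V
Step 2: P_out = V_terminal * I = 3.1439 * 3.73 = 11.73 W

11.73 W


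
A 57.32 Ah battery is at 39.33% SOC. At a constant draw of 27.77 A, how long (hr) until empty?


Step 1: remaining = SOC/100 * C_total = 39.33/100 * 57.32 = 22.544 Ah
Step 2: t = remaining / I = 22.544 / 27.77 = 0.8118 hr

0.8118 hr


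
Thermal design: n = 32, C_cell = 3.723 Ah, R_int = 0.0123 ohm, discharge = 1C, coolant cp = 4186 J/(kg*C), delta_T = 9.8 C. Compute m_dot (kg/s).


Step 1: I = 1 * 3.723 = 3.723 A
Step 2: Q_cell = I^2 * R = 3.723^2 * 0.0123 = 0.17049 W
Step 3: Q_total = 32 * 0.17049 = 5.4557 W
Step 4: m_dot = Q_total / (cp * dT) = 5.4557 / (4186 * 9.8) = 1.330e-04 kg/s

1.330e-04 kg/s


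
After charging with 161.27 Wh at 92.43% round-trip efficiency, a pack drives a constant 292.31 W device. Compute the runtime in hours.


Step 1: E_discharge = eta/100 * E_charge = 92.43/100 * 161.27 = 149.06 Wh
Step 2: t = E_discharge / P = 149.06 / 292.31 = 0.5099 hr

0.5099 hr


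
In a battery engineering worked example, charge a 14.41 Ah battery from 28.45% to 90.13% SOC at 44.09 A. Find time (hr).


Step 1: dSOC = 90.13% - 28.45% = 61.68%
Step 2: delta_Ah = 14.41 * 61.68 / 100 = 8.8881 Ah
Step 3: t = 8.8881 / 44.09 = 0.2016 hr

0.2016 hr


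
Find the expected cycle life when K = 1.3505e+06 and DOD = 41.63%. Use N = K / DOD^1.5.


DOD^1.5 = 268.6
N = K / DOD^1.5 = 1.3505e+06 / 268.6 = 5028

5028 cycles


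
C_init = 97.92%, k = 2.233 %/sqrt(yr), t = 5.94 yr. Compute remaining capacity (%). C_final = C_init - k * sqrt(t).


sqrt(t) = sqrt(5.94) = 2.4372
C_final = 97.92 - 2.233 * 2.4372 = 92.48%

92.48%


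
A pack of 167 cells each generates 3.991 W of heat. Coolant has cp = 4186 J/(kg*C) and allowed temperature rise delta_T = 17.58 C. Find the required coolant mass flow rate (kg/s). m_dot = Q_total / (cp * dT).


Step 1: Total heat Q = 167 * 3.991 W = 666.5 W
Step 2: denom = cp * dT = 4186 * 17.58 = 73590
Step 3: m_dot = 666.5 / 73590 = 0.009057 kg/s

0.009057 kg/s


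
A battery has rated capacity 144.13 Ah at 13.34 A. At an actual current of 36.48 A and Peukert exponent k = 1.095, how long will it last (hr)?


t_rated = C / I_rated = 144.13 / 13.34 = 10.804 hr
(I_rated/I)^k = (0.36568)^1.095 = 0.33235
t = t_rated * (I_rated/I)^k = 10.804 * 0.33235 = 3.591 hr

3.591 hr


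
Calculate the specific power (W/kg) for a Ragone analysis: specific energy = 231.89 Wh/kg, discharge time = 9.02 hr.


P_specific = E / t = 231.89 / 9.02 = 25.71 W/kg

25.71 W/kg


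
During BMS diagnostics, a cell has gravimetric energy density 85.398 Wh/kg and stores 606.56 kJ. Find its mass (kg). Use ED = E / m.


Convert: E = 606.56 kJ = 168.49 Wh
m = E / ED = 168.49 / 85.398 = 1.973 kg

1.973 kg


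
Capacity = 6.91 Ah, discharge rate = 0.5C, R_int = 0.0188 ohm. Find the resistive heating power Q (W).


Step 1: I = C_rate * capacity = 0.5 * 6.91 = 3.455 A
Step 2: Q = I^2 * R = 3.455^2 * 0.0188 = 11.937 * 0.0188 = 0.2244 W

0.2244 W


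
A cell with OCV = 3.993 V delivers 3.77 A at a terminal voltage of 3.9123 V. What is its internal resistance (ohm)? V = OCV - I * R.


R = (OCV - V) / I = (3.993 - 3.9123) / 3.77 = 0.02141 ohm

0.02141 ohm


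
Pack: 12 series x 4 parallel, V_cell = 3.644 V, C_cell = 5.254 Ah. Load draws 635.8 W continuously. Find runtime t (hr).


Step 1: E_pack = Ns * V_cell * Np * C_cell = 12 * 3.644 * 4 * 5.254 = 918.99 Wh
Step 2: t = E_pack / P = 918.99 / 635.8 = 1.445 hr

1.445 hr


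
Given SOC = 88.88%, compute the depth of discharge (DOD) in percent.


DOD = 100 - SOC = 100 - 88.88 = 11.12%

11.12%


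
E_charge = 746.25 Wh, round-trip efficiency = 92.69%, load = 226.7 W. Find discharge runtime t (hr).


Step 1: E_discharge = eta/100 * E_charge = 92.69/100 * 746.25 = 691.7 Wh
Step 2: t = E_discharge / P = 691.7 / 226.7 = 3.051 hr

3.051 hr


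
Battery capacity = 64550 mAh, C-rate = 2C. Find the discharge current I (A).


Convert: capacity = 64550 mAh = 64.55 Ah
I = C_rate * capacity = 2 * 64.55 = 129.1 A

129.1 A


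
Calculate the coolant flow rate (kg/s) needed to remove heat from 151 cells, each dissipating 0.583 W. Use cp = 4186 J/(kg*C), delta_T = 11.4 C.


Step 1: Total heat Q = 151 * 0.583 W = 88.033 W
Step 2: denom = cp * dT = 4186 * 11.4 = 47720
Step 3: m_dot = 88.033 / 47720 = 0.001845 kg/s

0.001845 kg/s


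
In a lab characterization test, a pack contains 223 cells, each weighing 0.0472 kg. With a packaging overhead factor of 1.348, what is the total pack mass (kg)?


m_pack = n * m_cell * overhead = 223 * 0.0472 * 1.348 = 14.19 kg

14.19 kg


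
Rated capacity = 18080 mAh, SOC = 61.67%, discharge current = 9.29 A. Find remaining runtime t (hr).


Convert: C_total = 18080 mAh = 18.08 Ah
Step 1: remaining = SOC/100 * C_total = 61.67/100 * 18.08 = 11.15 Ah
Step 2: t = remaining / I = 11.15 / 9.29 = 1.200 hr

1.200 hr


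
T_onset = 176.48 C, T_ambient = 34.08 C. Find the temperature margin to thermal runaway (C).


margin = T_onset - T_ambient = 176.48 - 34.08 = 142.4 C

142.4 C


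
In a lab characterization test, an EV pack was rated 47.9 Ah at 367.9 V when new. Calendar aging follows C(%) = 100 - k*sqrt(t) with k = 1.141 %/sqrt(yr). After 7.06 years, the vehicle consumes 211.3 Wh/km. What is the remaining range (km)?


Step 1: capacity retention = 100 - 1.141 * sqrt(7.06) = 100 - 1.141 * 2.6571 = 96.968%
Step 2: C_now = 47.9 * 96.968/100 = 46.448 Ah
Step 3: E_pack = V * C_now = 367.9 * 46.448 = 17088 Wh
Step 4: range = E_pack / consumption = 17088 / 211.3 = 80.87 km

80.87 km


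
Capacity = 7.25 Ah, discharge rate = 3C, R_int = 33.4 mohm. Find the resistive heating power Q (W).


Convert: R = 33.4 mohm = 0.0334 ohm
Step 1: I = C_rate * capacity = 3 * 7.25 = 21.75 A
Step 2: Q = I^2 * R = 21.75^2 * 0.0334 = 473.06 * 0.0334 = 15.80 W

15.80 W


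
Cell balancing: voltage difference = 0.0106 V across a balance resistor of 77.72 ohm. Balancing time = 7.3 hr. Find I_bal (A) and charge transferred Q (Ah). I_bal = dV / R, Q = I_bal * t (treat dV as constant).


I_bal = dV / R = 0.0106 / 77.72 = 1.3639e-04 A
Q = I_bal * t = 1.3639e-04 * 7.3 = 9.956e-04 Ah

I=1.3639e-04 A, Q=9.956e-04 Ah


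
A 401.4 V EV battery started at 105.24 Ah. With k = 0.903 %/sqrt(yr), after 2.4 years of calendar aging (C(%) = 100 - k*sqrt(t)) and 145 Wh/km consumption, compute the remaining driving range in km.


Step 1: capacity retention = 100 - 0.903 * sqrt(2.4) = 100 - 0.903 * 1.5492 = 98.601%
Step 2: C_now = 105.24 * 98.601/100 = 103.77 Ah
Step 3: E_pack = V * C_now = 401.4 * 103.77 = 41653 Wh
Step 4: range = E_pack / consumption = 41653 / 145 = 287.3 km

287.3 km


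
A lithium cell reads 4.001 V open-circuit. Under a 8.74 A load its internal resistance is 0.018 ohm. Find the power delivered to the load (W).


Step 1: V_terminal = OCV - I*R = 4.001 - 8.74 * 0.018 = 3.8437 V
Step 2: P_out = V_terminal * I = 3.8437 * 8.74 = 33.59 W

33.59 W


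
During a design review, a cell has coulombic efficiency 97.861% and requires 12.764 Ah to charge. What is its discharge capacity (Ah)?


Q_dis = eta/100 * Q_chg = 97.861/100 * 12.764 = 12.49 Ah

12.49 Ah


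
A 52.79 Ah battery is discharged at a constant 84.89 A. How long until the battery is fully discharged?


Runtime = 52.79 Ah / 84.89 A = 0.6219 hr

0.6219 hr


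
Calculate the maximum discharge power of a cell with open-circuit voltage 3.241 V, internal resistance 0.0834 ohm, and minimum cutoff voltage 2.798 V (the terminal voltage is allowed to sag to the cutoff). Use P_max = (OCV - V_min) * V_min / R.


P_max = (OCV - V_min) * V_min / R = (3.241 - 2.798) * 2.798 / 0.0834 = 0.443 * 2.798 / 0.0834 = 14.86 W

14.86 W


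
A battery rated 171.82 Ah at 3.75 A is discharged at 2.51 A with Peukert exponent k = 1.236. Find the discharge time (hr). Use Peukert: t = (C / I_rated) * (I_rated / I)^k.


Step 1: t_rated = C / I_rated = 171.82 / 3.75 = 45.819 hr
Step 2: ratio = 3.75 / 2.51 = 1.494
Step 3: ratio^k = 1.494^1.236 = 1.6425
Step 4: t = t_rated * ratio^k = 45.819 * 1.6425 = 75.26 hr

75.26 hr


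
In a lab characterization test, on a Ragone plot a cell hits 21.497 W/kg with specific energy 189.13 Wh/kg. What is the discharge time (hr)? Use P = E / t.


t = E / P = 189.13 / 21.497 = 8.798 hr

8.798 hr


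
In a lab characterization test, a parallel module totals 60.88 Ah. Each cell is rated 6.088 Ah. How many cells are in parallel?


n = C_total / C_cell = 60.88 / 6.088 = 10

10


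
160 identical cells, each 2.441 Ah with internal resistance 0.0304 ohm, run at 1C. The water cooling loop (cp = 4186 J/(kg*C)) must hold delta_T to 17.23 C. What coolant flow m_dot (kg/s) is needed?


Step 1: I = 1 * 2.441 = 2.441 A
Step 2: Q_cell = I^2 * R = 2.441^2 * 0.0304 = 0.18114 W
Step 3: Q_total = 160 * 0.18114 = 28.982 W
Step 4: m_dot = Q_total / (cp * dT) = 28.982 / (4186 * 17.23) = 4.018e-04 kg/s

4.018e-04 kg/s


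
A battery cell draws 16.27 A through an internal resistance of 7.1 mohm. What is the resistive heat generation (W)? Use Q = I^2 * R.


Convert: R = 7.1 mohm = 0.0071 ohm
Q = I^2 * R = 16.27^2 * 0.0071 = 1.879 W

1.879 W


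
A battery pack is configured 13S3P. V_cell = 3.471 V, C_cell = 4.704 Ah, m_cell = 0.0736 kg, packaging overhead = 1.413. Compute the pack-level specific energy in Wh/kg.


Step 1: V_pack = 13 * 3.471 = 45.123 V
Step 2: C_pack = 3 * 4.704 = 14.112 Ah
Step 3: E_pack = V_pack * C_pack = 45.123 * 14.112 = 636.78 Wh
Step 4: m_pack = 13 * 3 * 0.0736 * 1.413 = 4.0559 kg
Step 5: ED = E_pack / m_pack = 636.78 / 4.0559 = 157.0 Wh/kg

157.0 Wh/kg


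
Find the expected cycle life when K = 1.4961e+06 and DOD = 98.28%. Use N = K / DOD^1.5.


Step 1: DOD^1.5 = 98.28^1.5 = 974.31
Step 2: N = 1.4961e+06 / 974.31 = 1536 cycles

1536 cycles


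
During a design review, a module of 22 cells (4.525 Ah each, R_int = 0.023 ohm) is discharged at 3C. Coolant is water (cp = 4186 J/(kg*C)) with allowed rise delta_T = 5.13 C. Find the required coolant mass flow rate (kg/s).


Step 1: I = 3 * 4.525 = 13.575 A
Step 2: Q_cell = I^2 * R = 13.575^2 * 0.023 = 4.2385 W
Step 3: Q_total = 22 * 4.2385 = 93.247 W
Step 4: m_dot = Q_total / (cp * dT) = 93.247 / (4186 * 5.13) = 0.004342 kg/s

0.004342 kg/s


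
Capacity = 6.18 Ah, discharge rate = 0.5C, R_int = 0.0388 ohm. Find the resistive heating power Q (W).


Step 1: I = C_rate * capacity = 0.5 * 6.18 = 3.09 A
Step 2: Q = I^2 * R = 3.09^2 * 0.0388 = 9.5481 * 0.0388 = 0.3705 W

0.3705 W


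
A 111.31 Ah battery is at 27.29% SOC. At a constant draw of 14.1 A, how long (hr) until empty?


Step 1: remaining = SOC/100 * C_total = 27.29/100 * 111.31 = 30.376 Ah
Step 2: t = remaining / I = 30.376 / 14.1 = 2.154 hr

2.154 hr


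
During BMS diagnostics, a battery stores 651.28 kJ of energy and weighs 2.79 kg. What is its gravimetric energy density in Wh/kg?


Convert: E = 651.28 kJ = 180.91 Wh
ED = E / m = 180.91 / 2.79 = 64.84 Wh/kg

64.84 Wh/kg


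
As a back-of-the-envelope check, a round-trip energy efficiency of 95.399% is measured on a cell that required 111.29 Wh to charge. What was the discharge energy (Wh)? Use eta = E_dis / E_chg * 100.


E_dis = eta/100 * E_chg = 95.399/100 * 111.29 = 106.2 Wh

106.2 Wh


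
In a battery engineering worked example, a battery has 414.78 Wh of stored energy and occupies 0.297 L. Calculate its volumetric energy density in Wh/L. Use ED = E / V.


Volumetric ED = 414.78 Wh / 0.297 L = 1397 Wh/L

1397 Wh/L


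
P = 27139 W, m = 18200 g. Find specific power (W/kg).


Convert: m = 18200 g = 18.2 kg
SP = P / m = 27139 / 18.2 = 1491 W/kg

1491 W/kg


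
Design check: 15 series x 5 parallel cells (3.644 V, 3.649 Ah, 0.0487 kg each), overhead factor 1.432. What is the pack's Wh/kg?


Step 1: V_pack = 15 * 3.644 = 54.66 V
Step 2: C_pack = 5 * 3.649 = 18.245 Ah
Step 3: E_pack = V_pack * C_pack = 54.66 * 18.245 = 997.27 Wh
Step 4: m_pack = 15 * 5 * 0.0487 * 1.432 = 5.2304 kg
Step 5: ED = E_pack / m_pack = 997.27 / 5.2304 = 190.7 Wh/kg

190.7 Wh/kg


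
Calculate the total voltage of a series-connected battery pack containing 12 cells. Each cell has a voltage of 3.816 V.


V_pack = n * V_cell = 12 * 3.816 = 45.792 V

45.792 V


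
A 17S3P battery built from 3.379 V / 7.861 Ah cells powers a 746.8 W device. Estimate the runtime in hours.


Step 1: E_pack = Ns * V_cell * Np * C_cell = 17 * 3.379 * 3 * 7.861 = 1354.7 Wh
Step 2: t = E_pack / P = 1354.7 / 746.8 = 1.814 hr

1.814 hr


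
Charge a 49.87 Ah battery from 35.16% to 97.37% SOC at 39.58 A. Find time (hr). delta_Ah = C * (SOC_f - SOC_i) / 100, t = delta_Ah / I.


Step 1: dSOC = 97.37% - 35.16% = 62.21%
Step 2: delta_Ah = 49.87 * 62.21 / 100 = 31.024 Ah
Step 3: t = 31.024 / 39.58 = 0.7838 hr

0.7838 hr


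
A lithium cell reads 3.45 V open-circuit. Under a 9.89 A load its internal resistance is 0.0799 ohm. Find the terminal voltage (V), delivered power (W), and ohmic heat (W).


Step 1: V_terminal = OCV - I*R = 3.45 - 9.89 * 0.0799 = 2.6598 V
Step 2: P_out = V_terminal * I = 2.6598 * 9.89 = 26.31 W
Step 3: Q = I^2 * R = 9.89^2 * 0.0799 = 7.815 W

V=2.6598 V, P=26.31 W, Q=7.815 W


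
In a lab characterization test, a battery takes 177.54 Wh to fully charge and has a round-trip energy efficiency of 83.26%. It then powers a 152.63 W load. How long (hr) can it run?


Step 1: E_discharge = eta/100 * E_charge = 83.26/100 * 177.54 = 147.82 Wh
Step 2: t = E_discharge / P = 147.82 / 152.63 = 0.9685 hr

0.9685 hr


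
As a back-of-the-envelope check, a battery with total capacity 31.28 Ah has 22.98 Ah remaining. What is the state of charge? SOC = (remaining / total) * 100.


SOC% = 22.98 / 31.28 * 100 = 73.47%

73.47%


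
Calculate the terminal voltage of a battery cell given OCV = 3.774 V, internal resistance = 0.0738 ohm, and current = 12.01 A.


V = OCV - I*R = 3.774 - 12.01 * 0.0738 = 2.888 V

2.888 V


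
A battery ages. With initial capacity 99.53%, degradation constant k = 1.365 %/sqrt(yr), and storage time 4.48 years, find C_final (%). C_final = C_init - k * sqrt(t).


sqrt(t) = sqrt(4.48) = 2.1166
C_final = 99.53 - 1.365 * 2.1166 = 96.64%

96.64%


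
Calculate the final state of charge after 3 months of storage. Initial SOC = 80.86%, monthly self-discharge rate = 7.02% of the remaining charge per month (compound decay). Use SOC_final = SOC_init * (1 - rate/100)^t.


decay = (1 - 7.02/100)^3 = 0.80384
SOC_final = 80.86 * 0.80384 = 65.00%

65.00%


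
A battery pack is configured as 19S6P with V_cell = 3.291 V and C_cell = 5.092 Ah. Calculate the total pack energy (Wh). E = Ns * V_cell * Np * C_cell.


E = Ns * Vcell * Np * Ccell = 19 * 3.291 * 6 * 5.092 = 1910 Wh

1910 Wh


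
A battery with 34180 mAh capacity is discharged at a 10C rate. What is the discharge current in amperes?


Convert: capacity = 34180 mAh = 34.18 Ah
At 10C: I = 10 * 34.18 Ah = 341.8 A

341.8 A


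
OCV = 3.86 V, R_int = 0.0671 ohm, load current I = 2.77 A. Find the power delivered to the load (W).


Step 1: V_terminal = OCV - I*R = 3.86 - 2.77 * 0.0671 = 3.6741 V
Step 2: P_out = V_terminal * I = 3.6741 * 2.77 = 10.18 W

10.18 W


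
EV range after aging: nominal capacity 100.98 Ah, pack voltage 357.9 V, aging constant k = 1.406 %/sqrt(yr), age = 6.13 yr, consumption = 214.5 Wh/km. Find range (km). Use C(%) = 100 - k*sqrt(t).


Step 1: capacity retention = 100 - 1.406 * sqrt(6.13) = 100 - 1.406 * 2.4759 = 96.519%
Step 2: C_now = 100.98 * 96.519/100 = 97.465 Ah
Step 3: E_pack = V * C_now = 357.9 * 97.465 = 34883 Wh
Step 4: range = E_pack / consumption = 34883 / 214.5 = 162.6 km

162.6 km


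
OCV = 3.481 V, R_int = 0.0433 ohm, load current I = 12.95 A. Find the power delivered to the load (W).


Step 1: V_terminal = OCV - I*R = 3.481 - 12.95 * 0.0433 = 2.9203 V
Step 2: P_out = V_terminal * I = 2.9203 * 12.95 = 37.82 W

37.82 W


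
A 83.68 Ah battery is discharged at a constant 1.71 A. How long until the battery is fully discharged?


Runtime = 83.68 Ah / 1.71 A = 48.94 hr

48.94 hr


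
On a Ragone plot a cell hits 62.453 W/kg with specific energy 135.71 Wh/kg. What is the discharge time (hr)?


t = E / P = 135.71 / 62.453 = 2.173 hr

2.173 hr


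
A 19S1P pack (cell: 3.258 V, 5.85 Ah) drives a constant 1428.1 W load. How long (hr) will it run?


Step 1: E_pack = Ns * V_cell * Np * C_cell = 19 * 3.258 * 1 * 5.85 = 362.13 Wh
Step 2: t = E_pack / P = 362.13 / 1428.1 = 0.2536 hr

0.2536 hr


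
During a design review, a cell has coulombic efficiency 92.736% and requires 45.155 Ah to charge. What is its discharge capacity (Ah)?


Q_dis = eta/100 * Q_chg = 92.736/100 * 45.155 = 41.87 Ah

41.87 Ah


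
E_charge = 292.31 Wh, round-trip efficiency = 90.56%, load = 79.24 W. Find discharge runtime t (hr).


Step 1: E_discharge = eta/100 * E_charge = 90.56/100 * 292.31 = 264.72 Wh
Step 2: t = E_discharge / P = 264.72 / 79.24 = 3.341 hr

3.341 hr


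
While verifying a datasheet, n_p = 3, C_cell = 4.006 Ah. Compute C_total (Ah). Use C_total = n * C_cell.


C_total = 3 * 4.006 = 12.018 Ah

12.018 Ah


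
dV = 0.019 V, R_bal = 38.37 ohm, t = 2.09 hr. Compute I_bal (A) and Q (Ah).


First, Ohm's law: I_bal = 0.019 V / 38.37 ohm = 4.9518e-04 A
Then Q = I * t = 4.9518e-04 A * 2.09 hr = 0.001035 Ah

I=4.9518e-04 A, Q=0.001035 Ah


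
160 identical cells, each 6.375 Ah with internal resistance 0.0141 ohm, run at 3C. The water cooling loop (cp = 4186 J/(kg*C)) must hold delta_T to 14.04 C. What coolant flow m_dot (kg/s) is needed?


Step 1: I = 3 * 6.375 = 19.125 A
Step 2: Q_cell = I^2 * R = 19.125^2 * 0.0141 = 5.1573 W
Step 3: Q_total = 160 * 5.1573 = 825.17 W
Step 4: m_dot = Q_total / (cp * dT) = 825.17 / (4186 * 14.04) = 0.01404 kg/s

0.01404 kg/s


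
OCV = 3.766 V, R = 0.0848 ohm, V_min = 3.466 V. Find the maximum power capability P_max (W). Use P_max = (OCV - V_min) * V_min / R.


P_max = (OCV - V_min) * V_min / R = (3.766 - 3.466) * 3.466 / 0.0848 = 0.3 * 3.466 / 0.0848 = 12.26 W

12.26 W


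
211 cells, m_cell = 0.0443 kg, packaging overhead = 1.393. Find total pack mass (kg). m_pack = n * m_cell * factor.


Cell mass sum = 211 * 0.0443 = 9.3473 kg
With overhead 1.393: m_pack = 9.3473 * 1.393 = 13.02 kg

13.02 kg


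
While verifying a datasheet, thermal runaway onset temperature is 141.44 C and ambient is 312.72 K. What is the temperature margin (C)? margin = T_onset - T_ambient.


Convert: T_ambient = 312.72 K = 39.57 C
margin = 141.44 - 39.57 = 101.87 C

101.87 C


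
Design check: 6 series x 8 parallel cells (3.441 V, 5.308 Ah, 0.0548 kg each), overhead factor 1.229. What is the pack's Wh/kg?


Step 1: V_pack = 6 * 3.441 = 20.646 V
Step 2: C_pack = 8 * 5.308 = 42.464 Ah
Step 3: E_pack = V_pack * C_pack = 20.646 * 42.464 = 876.71 Wh
Step 4: m_pack = 6 * 8 * 0.0548 * 1.229 = 3.2328 kg
Step 5: ED = E_pack / m_pack = 876.71 / 3.2328 = 271.2 Wh/kg

271.2 Wh/kg


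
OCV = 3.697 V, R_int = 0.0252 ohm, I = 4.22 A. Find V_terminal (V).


V = OCV - I*R = 3.697 - 4.22 * 0.0252 = 3.591 V

3.591 V


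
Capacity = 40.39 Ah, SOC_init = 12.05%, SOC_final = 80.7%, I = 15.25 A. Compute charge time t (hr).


delta_Ah = 40.39 * (80.7 - 12.05) / 100 = 27.728 Ah
t = delta_Ah / I = 27.728 / 15.25 = 1.818 hr

1.818 hr


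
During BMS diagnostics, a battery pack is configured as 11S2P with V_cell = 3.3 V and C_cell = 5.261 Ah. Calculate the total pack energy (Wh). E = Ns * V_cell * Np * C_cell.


V_pack = 11 * 3.3 = 36.3 V
C_pack = 2 * 5.261 = 10.522 Ah
E = V_pack * C_pack = 36.3 * 10.522 = 381.9 Wh

381.9 Wh


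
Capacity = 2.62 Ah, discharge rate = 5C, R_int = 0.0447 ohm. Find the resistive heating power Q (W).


Step 1: I = C_rate * capacity = 5 * 2.62 = 13.1 A
Step 2: Q = I^2 * R = 13.1^2 * 0.0447 = 171.61 * 0.0447 = 7.671 W

7.671 W


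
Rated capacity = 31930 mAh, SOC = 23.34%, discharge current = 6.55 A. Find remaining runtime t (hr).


Convert: C_total = 31930 mAh = 31.93 Ah
Step 1: remaining = SOC/100 * C_total = 23.34/100 * 31.93 = 7.4525 Ah
Step 2: t = remaining / I = 7.4525 / 6.55 = 1.138 hr

1.138 hr


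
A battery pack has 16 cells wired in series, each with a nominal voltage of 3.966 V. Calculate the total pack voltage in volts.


V_pack = n * V_cell = 16 * 3.966 = 63.456 V

63.456 V


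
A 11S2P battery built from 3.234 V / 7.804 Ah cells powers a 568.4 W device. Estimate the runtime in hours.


Step 1: E_pack = Ns * V_cell * Np * C_cell = 11 * 3.234 * 2 * 7.804 = 555.24 Wh
Step 2: t = E_pack / P = 555.24 / 568.4 = 0.9768 hr

0.9768 hr
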